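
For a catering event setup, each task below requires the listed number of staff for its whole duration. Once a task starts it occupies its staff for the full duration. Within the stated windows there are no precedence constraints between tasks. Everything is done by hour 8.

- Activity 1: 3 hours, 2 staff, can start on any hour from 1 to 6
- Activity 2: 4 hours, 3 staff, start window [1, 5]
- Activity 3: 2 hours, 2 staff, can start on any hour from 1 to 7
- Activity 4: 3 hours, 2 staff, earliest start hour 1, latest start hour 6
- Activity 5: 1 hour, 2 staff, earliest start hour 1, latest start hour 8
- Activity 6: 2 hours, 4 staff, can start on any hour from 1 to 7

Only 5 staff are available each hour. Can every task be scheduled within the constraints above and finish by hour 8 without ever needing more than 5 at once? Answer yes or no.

no

The minimum achievable peak is 6; 5 < 6, so no feasible schedule stays within the cap.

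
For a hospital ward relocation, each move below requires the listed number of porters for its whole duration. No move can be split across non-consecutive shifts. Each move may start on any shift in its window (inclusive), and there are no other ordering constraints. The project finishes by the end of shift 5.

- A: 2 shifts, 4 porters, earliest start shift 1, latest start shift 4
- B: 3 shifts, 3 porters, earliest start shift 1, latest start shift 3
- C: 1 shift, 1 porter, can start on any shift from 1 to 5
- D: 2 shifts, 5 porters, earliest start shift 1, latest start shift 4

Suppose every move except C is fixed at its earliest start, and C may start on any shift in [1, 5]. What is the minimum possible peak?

12

C@1: s1:13  s2:12  s3:3  s4:0  s5:0 → peak 13
C@2: s1:12  s2:13  s3:3  s4:0  s5:0 → peak 13
C@3: s1:12  s2:12  s3:4  s4:0  s5:0 → peak 12
C@4: s1:12  s2:12  s3:3  s4:1  s5:0 → peak 12
C@5: s1:12  s2:12  s3:3  s4:0  s5:1 → peak 12
Best is C@3, peak 12.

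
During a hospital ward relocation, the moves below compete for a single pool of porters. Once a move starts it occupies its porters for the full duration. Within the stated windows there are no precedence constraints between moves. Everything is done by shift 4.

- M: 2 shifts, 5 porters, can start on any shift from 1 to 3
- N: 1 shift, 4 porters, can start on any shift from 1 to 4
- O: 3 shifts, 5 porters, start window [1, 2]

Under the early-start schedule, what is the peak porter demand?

14

Early-start schedule: M@1, N@1, O@1.
Load per shift: shift 1: 14, shift 2: 10, shift 3: 5, shift 4: 0.
Peak is 14.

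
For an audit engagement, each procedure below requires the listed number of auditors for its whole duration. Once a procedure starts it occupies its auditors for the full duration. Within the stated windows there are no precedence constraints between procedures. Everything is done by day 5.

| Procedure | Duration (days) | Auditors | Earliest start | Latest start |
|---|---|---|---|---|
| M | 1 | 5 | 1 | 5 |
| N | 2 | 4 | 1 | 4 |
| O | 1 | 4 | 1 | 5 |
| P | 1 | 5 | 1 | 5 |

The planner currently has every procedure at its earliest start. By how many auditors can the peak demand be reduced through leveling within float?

Early-start peak: d1:18  d2:4  d3:0  d4:0  d5:0 ⇒ 18.
Leveled (M@1, N@2, O@4, P@5): d1:5  d2:4  d3:4  d4:4  d5:5 ⇒ 5.
Reduction 18 − 5 = 13.

13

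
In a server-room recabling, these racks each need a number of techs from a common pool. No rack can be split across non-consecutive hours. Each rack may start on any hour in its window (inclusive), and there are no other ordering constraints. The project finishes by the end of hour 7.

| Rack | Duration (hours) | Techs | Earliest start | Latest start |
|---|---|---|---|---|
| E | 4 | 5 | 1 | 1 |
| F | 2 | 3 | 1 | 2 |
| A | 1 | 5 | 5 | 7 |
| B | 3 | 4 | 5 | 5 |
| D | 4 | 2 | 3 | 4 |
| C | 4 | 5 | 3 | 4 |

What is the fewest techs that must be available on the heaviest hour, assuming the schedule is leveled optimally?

12

Early-start (E@1, F@1, A@5, B@5, D@3, C@3) gives peak 16: h1:8  h2:8  h3:12  h4:12  h5:16  h6:11  h7:4.
Shift A→7.
Schedule E@1, F@1, A@7, B@5, D@3, C@3: h1:8  h2:8  h3:12  h4:12  h5:11  h6:11  h7:9 — peak 12.
No arrangement of the 24 feasible schedules does better.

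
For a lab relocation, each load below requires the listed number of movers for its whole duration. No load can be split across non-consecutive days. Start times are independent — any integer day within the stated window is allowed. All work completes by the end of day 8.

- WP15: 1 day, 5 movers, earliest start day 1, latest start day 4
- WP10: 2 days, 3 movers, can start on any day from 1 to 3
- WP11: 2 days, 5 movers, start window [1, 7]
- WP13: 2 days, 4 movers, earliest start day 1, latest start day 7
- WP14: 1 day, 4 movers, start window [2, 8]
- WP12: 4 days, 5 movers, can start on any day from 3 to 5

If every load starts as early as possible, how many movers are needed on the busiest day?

Early-start schedule: WP15@1, WP10@1, WP11@1, WP13@1, WP14@2, WP12@3.
Load per day: day 1: 17, day 2: 16, day 3: 5, day 4: 5, day 5: 5, day 6: 5, day 7: 0, day 8: 0.
Peak is 17.

17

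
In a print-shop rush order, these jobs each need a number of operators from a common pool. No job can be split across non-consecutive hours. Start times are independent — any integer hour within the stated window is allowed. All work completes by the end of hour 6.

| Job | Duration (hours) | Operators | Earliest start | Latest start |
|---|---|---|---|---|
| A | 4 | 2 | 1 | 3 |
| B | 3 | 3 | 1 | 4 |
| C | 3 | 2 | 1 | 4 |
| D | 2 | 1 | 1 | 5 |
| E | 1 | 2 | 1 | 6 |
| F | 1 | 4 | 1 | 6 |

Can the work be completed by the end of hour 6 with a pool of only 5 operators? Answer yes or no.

no

Total operator-hours = 31; over 6 hours the average is 31/6 > 5, so some hour must exceed 5.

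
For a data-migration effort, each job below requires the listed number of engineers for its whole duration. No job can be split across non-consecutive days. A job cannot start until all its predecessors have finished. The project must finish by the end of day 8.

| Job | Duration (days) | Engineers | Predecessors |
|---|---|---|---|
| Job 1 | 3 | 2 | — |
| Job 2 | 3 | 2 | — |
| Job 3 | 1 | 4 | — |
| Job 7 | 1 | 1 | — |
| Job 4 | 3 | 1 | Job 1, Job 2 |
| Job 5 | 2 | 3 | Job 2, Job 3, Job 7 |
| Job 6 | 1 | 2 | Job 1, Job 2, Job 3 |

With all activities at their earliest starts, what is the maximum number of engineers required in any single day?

9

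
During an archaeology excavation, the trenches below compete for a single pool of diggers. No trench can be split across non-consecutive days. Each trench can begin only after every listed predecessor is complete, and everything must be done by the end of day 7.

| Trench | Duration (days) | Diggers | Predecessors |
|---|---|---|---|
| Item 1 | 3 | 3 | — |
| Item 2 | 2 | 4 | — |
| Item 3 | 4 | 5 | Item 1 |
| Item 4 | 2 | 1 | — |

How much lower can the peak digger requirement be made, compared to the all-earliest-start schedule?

1

Early-start peak: d1:8  d2:8  d3:3  d4:5  d5:5  d6:5  d7:5 ⇒ 8.
Leveled (Item 1@1, Item 2@1, Item 3@4, Item 4@3): d1:7  d2:7  d3:4  d4:6  d5:5  d6:5  d7:5 ⇒ 7.
Reduction 8 − 7 = 1.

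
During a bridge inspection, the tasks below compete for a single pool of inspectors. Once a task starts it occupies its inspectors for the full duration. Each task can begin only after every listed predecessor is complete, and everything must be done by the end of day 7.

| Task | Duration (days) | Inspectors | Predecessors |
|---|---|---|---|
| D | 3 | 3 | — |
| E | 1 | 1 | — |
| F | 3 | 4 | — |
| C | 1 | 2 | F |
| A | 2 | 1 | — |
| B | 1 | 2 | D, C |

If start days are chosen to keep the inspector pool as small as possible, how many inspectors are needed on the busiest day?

Early-start (D@1, E@1, F@1, C@4, A@1, B@5) gives peak 9: d1:9  d2:8  d3:7  d4:2  d5:2  d6:0  d7:0.
Shift D→4, A→2, B→7.
Schedule D@4, E@1, F@1, C@4, A@2, B@7: d1:5  d2:5  d3:5  d4:5  d5:3  d6:3  d7:2 — peak 5.

5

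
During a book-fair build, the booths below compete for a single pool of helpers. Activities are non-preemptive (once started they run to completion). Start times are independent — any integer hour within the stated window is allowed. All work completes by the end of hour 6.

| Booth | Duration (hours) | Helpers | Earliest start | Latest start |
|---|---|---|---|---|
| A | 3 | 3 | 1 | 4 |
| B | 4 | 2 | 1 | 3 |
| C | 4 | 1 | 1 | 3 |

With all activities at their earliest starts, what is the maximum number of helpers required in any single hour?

Early-start schedule: A@1, B@1, C@1.
Load per hour: hour 1: 6, hour 2: 6, hour 3: 6, hour 4: 3, hour 5: 0, hour 6: 0.
Peak is 6.

6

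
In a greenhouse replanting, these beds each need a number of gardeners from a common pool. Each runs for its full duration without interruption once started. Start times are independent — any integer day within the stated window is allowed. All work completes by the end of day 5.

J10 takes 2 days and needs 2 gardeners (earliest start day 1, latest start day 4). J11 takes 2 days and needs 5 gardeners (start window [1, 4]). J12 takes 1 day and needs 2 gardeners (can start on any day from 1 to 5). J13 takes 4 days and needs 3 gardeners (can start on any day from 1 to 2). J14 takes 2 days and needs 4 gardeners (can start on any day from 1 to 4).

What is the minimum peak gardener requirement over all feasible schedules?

Early-start (J10@1, J11@1, J12@1, J13@1, J14@1) gives peak 16: d1:16  d2:14  d3:3  d4:3  d5:0.
Shift J11→3, J13→2.
Schedule J10@1, J11@3, J12@1, J13@2, J14@1: d1:8  d2:9  d3:8  d4:8  d5:3 — peak 9.

9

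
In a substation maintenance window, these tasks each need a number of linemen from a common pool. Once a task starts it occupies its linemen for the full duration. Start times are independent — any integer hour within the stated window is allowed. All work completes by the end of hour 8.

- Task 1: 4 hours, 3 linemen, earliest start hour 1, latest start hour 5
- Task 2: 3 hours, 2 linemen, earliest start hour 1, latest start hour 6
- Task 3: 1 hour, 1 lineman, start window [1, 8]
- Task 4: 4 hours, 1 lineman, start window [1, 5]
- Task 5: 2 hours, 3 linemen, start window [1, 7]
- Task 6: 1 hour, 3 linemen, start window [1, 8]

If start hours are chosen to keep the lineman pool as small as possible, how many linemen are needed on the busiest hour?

5

Early-start (Task 1@1, Task 2@1, Task 3@1, Task 4@1, Task 5@1, Task 6@1) gives peak 13: h1:13  h2:9  h3:6  h4:4  h5:0  h6:0  h7:0  h8:0.
Shift Task 3→4, Task 4→4, Task 5→5, Task 6→7.
Schedule Task 1@1, Task 2@1, Task 3@4, Task 4@4, Task 5@5, Task 6@7: h1:5  h2:5  h3:5  h4:5  h5:4  h6:4  h7:4  h8:0 — peak 5.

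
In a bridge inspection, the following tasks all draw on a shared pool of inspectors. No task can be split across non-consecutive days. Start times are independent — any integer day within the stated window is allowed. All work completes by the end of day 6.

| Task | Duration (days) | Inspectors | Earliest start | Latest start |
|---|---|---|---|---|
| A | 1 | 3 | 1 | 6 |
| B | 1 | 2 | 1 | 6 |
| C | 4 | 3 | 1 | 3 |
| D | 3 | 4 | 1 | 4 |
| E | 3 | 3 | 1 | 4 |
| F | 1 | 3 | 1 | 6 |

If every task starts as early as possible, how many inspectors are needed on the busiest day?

18

Early-start schedule: A@1, B@1, C@1, D@1, E@1, F@1.
Load per day: day 1: 18, day 2: 10, day 3: 10, day 4: 3, day 5: 0, day 6: 0.
Peak is 18.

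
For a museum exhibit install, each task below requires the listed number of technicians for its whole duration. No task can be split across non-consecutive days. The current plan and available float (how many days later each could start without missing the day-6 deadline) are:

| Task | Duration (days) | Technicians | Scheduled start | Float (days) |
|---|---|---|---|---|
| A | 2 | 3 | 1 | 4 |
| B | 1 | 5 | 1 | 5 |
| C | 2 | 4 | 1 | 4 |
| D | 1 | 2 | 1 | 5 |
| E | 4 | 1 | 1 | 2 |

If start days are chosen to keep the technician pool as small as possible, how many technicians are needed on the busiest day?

Early-start (A@1, B@1, C@1, D@1, E@1) gives peak 15: d1:15  d2:8  d3:1  d4:1  d5:0  d6:0.
Shift B→5, C→3, D→6.
Schedule A@1, B@5, C@3, D@6, E@1: d1:4  d2:4  d3:5  d4:5  d5:5  d6:2 — peak 5.
Total technician-days = 25 over 6 days ⇒ peak ≥ ⌈25/6⌉ = 5, so 5 is optimal.

5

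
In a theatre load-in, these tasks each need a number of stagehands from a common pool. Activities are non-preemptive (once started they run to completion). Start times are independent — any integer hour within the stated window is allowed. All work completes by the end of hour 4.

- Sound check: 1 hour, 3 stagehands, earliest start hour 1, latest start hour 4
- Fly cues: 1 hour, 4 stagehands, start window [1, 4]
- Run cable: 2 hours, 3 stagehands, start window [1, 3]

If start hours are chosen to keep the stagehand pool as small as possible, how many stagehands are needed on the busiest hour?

4

Early-start (Sound check@1, Fly cues@1, Run cable@1) gives peak 10: h1:10  h2:3  h3:0  h4:0.
Shift Fly cues→2, Run cable→3.
Schedule Sound check@1, Fly cues@2, Run cable@3: h1:3  h2:4  h3:3  h4:3 — peak 4.
Total stagehand-hours = 13 over 4 hours ⇒ peak ≥ ⌈13/4⌉ = 4, so 4 is optimal.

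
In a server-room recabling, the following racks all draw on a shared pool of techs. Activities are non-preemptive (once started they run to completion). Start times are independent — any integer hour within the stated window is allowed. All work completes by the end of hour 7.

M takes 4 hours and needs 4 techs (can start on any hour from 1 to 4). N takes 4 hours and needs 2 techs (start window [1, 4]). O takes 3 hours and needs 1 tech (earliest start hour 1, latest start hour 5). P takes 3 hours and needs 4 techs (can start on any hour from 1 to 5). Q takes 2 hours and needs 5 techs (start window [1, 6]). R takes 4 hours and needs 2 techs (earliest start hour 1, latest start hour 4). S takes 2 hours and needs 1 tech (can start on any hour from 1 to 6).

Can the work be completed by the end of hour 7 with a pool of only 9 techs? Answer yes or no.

Schedule M@1, N@1, O@1, P@5, Q@6, R@1, S@4: h1:9  h2:9  h3:9  h4:9  h5:5  h6:9  h7:9 — peak 9 ≤ 9.

yes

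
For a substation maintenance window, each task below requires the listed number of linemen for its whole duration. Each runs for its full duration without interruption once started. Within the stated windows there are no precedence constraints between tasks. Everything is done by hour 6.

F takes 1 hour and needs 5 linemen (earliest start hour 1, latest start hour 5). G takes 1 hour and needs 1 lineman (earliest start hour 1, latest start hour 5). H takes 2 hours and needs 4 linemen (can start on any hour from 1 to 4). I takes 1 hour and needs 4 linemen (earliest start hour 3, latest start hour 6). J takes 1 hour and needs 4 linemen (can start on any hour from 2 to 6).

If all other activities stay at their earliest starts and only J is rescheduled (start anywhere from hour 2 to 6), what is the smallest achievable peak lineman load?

J@2: h1:10  h2:8  h3:4  h4:0  h5:0  h6:0 → peak 10
J@3: h1:10  h2:4  h3:8  h4:0  h5:0  h6:0 → peak 10
J@4: h1:10  h2:4  h3:4  h4:4  h5:0  h6:0 → peak 10
J@5: h1:10  h2:4  h3:4  h4:0  h5:4  h6:0 → peak 10
J@6: h1:10  h2:4  h3:4  h4:0  h5:0  h6:4 → peak 10
Best is J@2, peak 10.

10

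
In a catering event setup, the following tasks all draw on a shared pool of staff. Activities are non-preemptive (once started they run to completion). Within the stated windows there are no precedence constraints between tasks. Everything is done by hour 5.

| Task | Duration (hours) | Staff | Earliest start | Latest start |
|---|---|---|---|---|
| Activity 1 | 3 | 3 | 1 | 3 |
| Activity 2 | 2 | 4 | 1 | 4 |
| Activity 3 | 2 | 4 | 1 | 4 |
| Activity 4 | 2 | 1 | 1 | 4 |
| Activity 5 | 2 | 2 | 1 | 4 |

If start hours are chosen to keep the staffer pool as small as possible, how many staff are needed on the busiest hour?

7

Early-start (Activity 1@1, Activity 2@1, Activity 3@1, Activity 4@1, Activity 5@1) gives peak 14: h1:14  h2:14  h3:3  h4:0  h5:0.
Shift Activity 3→3, Activity 4→4, Activity 5→4.
Schedule Activity 1@1, Activity 2@1, Activity 3@3, Activity 4@4, Activity 5@4: h1:7  h2:7  h3:7  h4:7  h5:3 — peak 7.
Total staffer-hours = 31 over 5 hours ⇒ peak ≥ ⌈31/5⌉ = 7, so 7 is optimal.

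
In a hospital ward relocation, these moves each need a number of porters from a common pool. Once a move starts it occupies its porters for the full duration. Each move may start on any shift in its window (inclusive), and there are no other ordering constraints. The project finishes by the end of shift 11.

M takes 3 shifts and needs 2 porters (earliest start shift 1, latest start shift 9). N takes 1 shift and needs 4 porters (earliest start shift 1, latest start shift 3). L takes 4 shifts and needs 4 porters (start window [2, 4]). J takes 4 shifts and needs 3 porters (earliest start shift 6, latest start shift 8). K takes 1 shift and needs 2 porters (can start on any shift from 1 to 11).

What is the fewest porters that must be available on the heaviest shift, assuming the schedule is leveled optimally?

5

Early-start (M@1, N@1, L@2, J@6, K@1) gives peak 8: s1:8  s2:6  s3:6  s4:4  s5:4  s6:3  s7:3  s8:3  s9:3  s10:0  s11:0.
Shift M→6, K→9.
Schedule M@6, N@1, L@2, J@6, K@9: s1:4  s2:4  s3:4  s4:4  s5:4  s6:5  s7:5  s8:5  s9:5  s10:0  s11:0 — peak 5.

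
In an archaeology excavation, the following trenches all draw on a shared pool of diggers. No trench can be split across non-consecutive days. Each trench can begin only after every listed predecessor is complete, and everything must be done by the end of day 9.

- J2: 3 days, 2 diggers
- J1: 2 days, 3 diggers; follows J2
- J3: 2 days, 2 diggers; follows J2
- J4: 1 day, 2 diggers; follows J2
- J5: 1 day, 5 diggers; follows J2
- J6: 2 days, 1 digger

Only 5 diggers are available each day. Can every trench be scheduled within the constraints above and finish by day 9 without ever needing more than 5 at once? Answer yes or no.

Schedule J2@1, J1@4, J3@4, J4@6, J5@7, J6@1: d1:3  d2:3  d3:2  d4:5  d5:5  d6:2  d7:5  d8:0  d9:0 — peak 5 ≤ 5.

yes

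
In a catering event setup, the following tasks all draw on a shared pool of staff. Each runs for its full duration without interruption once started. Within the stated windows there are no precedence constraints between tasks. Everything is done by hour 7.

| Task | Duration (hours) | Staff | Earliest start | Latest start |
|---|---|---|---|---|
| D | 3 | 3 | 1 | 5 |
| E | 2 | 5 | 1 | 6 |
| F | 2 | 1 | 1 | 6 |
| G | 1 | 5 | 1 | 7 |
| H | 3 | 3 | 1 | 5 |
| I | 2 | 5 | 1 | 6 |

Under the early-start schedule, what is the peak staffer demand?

Early-start schedule: D@1, E@1, F@1, G@1, H@1, I@1.
Load per hour: hour 1: 22, hour 2: 17, hour 3: 6, hour 4: 0, hour 5: 0, hour 6: 0, hour 7: 0.
Peak is 22.

22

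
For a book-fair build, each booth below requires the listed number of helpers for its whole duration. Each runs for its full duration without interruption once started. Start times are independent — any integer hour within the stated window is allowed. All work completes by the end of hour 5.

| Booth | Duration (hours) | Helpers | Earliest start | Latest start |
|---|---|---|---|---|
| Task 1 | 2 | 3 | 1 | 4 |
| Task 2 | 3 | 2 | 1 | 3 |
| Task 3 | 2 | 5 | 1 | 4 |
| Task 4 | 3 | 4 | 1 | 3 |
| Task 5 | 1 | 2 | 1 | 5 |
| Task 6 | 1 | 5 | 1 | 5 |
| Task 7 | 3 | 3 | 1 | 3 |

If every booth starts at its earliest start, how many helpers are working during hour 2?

17

At early start, hour 2 has: Task 1, Task 2, Task 3, Task 4, Task 7.
Demand: 3 + 2 + 5 + 4 + 3 = 17.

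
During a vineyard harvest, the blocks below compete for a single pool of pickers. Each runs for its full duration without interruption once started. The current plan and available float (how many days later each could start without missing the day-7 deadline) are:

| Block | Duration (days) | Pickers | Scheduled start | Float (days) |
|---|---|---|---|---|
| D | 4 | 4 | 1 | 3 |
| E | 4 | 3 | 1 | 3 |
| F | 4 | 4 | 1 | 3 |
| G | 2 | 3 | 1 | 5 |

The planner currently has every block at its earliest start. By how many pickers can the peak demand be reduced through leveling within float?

3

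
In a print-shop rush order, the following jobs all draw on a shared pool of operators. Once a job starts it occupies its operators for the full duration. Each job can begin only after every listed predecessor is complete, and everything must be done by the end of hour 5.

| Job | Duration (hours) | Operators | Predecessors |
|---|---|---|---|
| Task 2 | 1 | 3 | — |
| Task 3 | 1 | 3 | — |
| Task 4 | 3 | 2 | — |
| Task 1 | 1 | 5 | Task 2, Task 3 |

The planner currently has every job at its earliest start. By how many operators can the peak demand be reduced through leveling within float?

Early-start peak: h1:8  h2:7  h3:2  h4:0  h5:0 ⇒ 8.
Leveled (Task 2@1, Task 3@2, Task 4@1, Task 1@4): h1:5  h2:5  h3:2  h4:5  h5:0 ⇒ 5.
Reduction 8 − 5 = 3.

3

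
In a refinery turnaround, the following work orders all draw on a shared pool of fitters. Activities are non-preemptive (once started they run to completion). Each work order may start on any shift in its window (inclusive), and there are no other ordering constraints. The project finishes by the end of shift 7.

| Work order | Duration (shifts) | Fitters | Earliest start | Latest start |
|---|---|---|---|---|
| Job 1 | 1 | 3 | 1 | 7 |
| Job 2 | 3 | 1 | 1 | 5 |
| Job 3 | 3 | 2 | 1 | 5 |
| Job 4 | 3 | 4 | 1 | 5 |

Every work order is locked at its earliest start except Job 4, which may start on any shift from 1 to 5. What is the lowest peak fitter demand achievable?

6

Job 4@1: s1:10  s2:7  s3:7  s4:0  s5:0  s6:0  s7:0 → peak 10
Job 4@2: s1:6  s2:7  s3:7  s4:4  s5:0  s6:0  s7:0 → peak 7
Job 4@3: s1:6  s2:3  s3:7  s4:4  s5:4  s6:0  s7:0 → peak 7
Job 4@4: s1:6  s2:3  s3:3  s4:4  s5:4  s6:4  s7:0 → peak 6
Job 4@5: s1:6  s2:3  s3:3  s4:0  s5:4  s6:4  s7:4 → peak 6
Best is Job 4@4, peak 6.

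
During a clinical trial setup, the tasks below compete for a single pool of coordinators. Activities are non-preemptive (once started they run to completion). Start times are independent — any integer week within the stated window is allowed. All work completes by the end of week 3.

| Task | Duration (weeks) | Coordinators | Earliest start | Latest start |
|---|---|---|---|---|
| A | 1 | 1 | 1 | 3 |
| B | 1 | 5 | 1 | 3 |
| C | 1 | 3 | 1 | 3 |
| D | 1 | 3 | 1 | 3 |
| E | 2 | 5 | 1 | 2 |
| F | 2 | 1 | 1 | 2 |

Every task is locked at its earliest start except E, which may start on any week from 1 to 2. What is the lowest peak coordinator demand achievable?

E@1: w1:18  w2:6  w3:0 → peak 18
E@2: w1:13  w2:6  w3:5 → peak 13
Best is E@2, peak 13.

13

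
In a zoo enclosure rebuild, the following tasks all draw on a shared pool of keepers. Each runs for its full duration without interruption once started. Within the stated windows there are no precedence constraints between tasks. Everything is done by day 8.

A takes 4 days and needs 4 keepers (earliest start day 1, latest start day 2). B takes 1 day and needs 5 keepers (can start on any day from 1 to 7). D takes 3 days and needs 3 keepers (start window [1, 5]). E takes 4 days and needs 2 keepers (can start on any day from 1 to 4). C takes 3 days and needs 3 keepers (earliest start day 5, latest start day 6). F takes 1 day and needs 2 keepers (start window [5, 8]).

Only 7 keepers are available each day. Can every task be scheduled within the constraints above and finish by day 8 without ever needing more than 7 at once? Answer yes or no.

yes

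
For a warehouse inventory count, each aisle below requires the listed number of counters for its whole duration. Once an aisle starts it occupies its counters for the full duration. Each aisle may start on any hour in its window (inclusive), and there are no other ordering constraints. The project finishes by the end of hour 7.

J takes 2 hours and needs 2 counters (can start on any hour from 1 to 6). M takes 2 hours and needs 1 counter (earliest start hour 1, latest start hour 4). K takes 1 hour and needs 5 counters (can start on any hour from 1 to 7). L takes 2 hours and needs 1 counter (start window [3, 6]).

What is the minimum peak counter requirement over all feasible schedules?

Early-start (J@1, M@1, K@1, L@3) gives peak 8: h1:8  h2:3  h3:1  h4:1  h5:0  h6:0  h7:0.
Shift K→3, L→4.
Schedule J@1, M@1, K@3, L@4: h1:3  h2:3  h3:5  h4:1  h5:1  h6:0  h7:0 — peak 5.

5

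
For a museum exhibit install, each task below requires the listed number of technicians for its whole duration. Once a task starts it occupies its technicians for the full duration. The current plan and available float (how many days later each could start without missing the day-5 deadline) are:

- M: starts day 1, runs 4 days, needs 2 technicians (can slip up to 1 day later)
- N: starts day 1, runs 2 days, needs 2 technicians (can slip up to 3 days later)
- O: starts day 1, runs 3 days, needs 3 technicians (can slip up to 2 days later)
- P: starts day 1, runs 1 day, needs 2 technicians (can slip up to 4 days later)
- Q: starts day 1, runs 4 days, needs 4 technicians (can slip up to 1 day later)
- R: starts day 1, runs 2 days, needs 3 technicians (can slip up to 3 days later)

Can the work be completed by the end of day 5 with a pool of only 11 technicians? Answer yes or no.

yes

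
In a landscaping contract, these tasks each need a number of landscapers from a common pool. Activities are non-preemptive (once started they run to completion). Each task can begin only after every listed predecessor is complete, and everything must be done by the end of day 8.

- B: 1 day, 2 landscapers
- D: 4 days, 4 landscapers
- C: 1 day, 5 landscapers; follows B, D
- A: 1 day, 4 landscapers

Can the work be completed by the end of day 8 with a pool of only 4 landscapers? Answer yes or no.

no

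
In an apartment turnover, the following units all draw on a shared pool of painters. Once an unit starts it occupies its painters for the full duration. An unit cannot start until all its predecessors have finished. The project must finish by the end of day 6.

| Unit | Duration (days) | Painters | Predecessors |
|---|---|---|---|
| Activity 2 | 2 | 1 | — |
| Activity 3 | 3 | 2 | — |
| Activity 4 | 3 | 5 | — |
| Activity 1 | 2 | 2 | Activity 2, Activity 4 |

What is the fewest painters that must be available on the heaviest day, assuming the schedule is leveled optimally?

Early-start (Activity 2@1, Activity 3@1, Activity 4@1, Activity 1@4) gives peak 8: d1:8  d2:8  d3:7  d4:2  d5:2  d6:0.
Shift Activity 3→4.
Schedule Activity 2@1, Activity 3@4, Activity 4@1, Activity 1@4: d1:6  d2:6  d3:5  d4:4  d5:4  d6:2 — peak 6.

6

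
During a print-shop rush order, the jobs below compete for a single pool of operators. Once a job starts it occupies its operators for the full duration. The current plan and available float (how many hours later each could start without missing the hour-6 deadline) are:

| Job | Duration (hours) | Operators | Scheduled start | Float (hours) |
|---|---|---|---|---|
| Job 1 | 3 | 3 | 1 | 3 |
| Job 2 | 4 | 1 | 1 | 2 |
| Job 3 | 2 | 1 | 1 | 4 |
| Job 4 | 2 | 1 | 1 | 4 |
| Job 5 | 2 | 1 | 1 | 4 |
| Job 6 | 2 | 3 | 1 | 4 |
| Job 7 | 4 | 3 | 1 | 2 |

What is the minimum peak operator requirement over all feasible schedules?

7

Early-start (Job 1@1, Job 2@1, Job 3@1, Job 4@1, Job 5@1, Job 6@1, Job 7@1) gives peak 13: h1:13  h2:13  h3:7  h4:4  h5:0  h6:0.
Shift Job 6→4, Job 7→3.
Schedule Job 1@1, Job 2@1, Job 3@1, Job 4@1, Job 5@1, Job 6@4, Job 7@3: h1:7  h2:7  h3:7  h4:7  h5:6  h6:3 — peak 7.
Total operator-hours = 37 over 6 hours ⇒ peak ≥ ⌈37/6⌉ = 7, so 7 is optimal.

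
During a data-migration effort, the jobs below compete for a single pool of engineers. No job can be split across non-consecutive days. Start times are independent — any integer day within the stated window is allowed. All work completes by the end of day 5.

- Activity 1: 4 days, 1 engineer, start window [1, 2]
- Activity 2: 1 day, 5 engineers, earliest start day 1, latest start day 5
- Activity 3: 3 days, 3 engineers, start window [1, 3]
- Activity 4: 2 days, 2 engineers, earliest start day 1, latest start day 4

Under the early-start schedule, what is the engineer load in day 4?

1

At early start, day 4 has: Activity 1.
Demand: 1 = 1.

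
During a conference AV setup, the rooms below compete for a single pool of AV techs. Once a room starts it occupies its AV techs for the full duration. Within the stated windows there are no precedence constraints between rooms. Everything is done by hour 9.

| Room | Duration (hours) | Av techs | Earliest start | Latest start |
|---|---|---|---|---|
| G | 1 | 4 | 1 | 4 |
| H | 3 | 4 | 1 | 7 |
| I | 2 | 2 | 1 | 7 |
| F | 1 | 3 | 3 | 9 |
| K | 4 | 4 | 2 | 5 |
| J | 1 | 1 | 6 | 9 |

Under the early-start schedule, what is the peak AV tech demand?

11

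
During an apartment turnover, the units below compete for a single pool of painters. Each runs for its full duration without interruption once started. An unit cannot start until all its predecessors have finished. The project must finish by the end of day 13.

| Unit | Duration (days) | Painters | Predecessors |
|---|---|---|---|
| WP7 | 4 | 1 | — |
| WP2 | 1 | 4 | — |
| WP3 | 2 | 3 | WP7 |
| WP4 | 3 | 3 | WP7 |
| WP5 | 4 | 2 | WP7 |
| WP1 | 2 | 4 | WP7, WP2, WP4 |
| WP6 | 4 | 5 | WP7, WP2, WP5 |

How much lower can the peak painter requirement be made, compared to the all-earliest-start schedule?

Early-start peak: d1:5  d2:1  d3:1  d4:1  d5:8  d6:8  d7:5  d8:6  d9:9  d10:5  d11:5  d12:5  d13:0 ⇒ 9.
Leveled (WP7@1, WP2@1, WP3@5, WP4@5, WP5@5, WP1@8, WP6@10): d1:5  d2:1  d3:1  d4:1  d5:8  d6:8  d7:5  d8:6  d9:4  d10:5  d11:5  d12:5  d13:5 ⇒ 8.
Reduction 9 − 8 = 1.

1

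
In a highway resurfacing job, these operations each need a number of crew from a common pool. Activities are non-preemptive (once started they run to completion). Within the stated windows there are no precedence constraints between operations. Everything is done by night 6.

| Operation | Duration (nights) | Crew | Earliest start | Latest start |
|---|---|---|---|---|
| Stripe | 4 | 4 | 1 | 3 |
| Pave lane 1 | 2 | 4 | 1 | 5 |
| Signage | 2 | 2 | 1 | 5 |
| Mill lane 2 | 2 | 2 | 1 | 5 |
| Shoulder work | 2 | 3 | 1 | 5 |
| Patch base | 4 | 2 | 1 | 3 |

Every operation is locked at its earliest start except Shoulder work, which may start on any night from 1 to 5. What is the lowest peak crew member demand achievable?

Shoulder work@1: n1:17  n2:17  n3:6  n4:6  n5:0  n6:0 → peak 17
Shoulder work@2: n1:14  n2:17  n3:9  n4:6  n5:0  n6:0 → peak 17
Shoulder work@3: n1:14  n2:14  n3:9  n4:9  n5:0  n6:0 → peak 14
Shoulder work@4: n1:14  n2:14  n3:6  n4:9  n5:3  n6:0 → peak 14
Shoulder work@5: n1:14  n2:14  n3:6  n4:6  n5:3  n6:3 → peak 14
Best is Shoulder work@3, peak 14.

14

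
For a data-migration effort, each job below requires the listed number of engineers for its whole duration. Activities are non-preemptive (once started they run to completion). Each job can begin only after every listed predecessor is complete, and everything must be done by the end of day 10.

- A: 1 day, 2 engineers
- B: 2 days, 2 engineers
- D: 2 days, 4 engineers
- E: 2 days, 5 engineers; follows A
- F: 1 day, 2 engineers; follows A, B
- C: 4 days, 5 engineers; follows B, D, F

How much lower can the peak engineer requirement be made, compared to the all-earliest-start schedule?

5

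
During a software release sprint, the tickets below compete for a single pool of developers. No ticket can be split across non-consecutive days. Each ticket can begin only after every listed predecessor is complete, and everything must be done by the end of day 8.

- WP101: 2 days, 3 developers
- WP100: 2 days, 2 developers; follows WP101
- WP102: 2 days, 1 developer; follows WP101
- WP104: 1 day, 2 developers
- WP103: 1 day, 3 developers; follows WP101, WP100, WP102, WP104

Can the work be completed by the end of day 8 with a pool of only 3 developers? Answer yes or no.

yes

Schedule WP101@1, WP100@3, WP102@3, WP104@5, WP103@6: d1:3  d2:3  d3:3  d4:3  d5:2  d6:3  d7:0  d8:0 — peak 3 ≤ 3.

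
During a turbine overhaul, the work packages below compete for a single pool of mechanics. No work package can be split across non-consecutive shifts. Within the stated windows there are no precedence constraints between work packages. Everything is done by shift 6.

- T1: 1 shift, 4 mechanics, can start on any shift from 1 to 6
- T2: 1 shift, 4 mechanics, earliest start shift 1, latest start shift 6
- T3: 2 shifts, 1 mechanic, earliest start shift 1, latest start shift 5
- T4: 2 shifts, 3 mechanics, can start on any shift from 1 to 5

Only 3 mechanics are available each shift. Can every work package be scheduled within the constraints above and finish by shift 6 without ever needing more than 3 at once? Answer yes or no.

no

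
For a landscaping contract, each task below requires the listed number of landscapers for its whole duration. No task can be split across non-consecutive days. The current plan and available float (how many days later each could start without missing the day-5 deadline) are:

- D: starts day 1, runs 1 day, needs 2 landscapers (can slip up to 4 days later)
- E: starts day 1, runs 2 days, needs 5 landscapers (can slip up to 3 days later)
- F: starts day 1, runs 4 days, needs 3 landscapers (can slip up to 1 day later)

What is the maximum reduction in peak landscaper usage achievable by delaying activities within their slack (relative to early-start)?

2

Early-start peak: d1:10  d2:8  d3:3  d4:3  d5:0 ⇒ 10.
Leveled (D@1, E@1, F@2): d1:7  d2:8  d3:3  d4:3  d5:3 ⇒ 8.
Reduction 10 − 8 = 2.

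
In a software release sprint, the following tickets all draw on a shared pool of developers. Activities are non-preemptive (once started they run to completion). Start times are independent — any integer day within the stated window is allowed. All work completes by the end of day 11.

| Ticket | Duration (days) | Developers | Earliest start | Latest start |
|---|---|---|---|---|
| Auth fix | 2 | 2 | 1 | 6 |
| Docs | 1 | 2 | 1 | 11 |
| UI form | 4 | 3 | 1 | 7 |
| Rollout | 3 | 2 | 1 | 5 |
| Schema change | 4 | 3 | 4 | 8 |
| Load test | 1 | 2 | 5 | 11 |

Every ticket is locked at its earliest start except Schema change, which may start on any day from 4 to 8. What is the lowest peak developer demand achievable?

Schema change@4: d1:9  d2:7  d3:5  d4:6  d5:5  d6:3  d7:3  d8:0  d9:0  d10:0  d11:0 → peak 9
Schema change@5: d1:9  d2:7  d3:5  d4:3  d5:5  d6:3  d7:3  d8:3  d9:0  d10:0  d11:0 → peak 9
Schema change@6: d1:9  d2:7  d3:5  d4:3  d5:2  d6:3  d7:3  d8:3  d9:3  d10:0  d11:0 → peak 9
Schema change@7: d1:9  d2:7  d3:5  d4:3  d5:2  d6:0  d7:3  d8:3  d9:3  d10:3  d11:0 → peak 9
Schema change@8: d1:9  d2:7  d3:5  d4:3  d5:2  d6:0  d7:0  d8:3  d9:3  d10:3  d11:3 → peak 9
Best is Schema change@4, peak 9.

9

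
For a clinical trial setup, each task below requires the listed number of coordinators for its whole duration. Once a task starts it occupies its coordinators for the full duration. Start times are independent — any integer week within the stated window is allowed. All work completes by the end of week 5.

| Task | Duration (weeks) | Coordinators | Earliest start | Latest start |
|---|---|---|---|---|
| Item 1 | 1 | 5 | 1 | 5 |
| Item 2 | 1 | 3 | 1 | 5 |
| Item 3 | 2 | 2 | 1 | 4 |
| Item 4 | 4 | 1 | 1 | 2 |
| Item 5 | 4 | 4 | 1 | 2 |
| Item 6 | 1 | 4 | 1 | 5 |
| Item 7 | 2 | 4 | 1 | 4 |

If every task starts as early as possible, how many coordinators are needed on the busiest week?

23

Early-start schedule: Item 1@1, Item 2@1, Item 3@1, Item 4@1, Item 5@1, Item 6@1, Item 7@1.
Load per week: week 1: 23, week 2: 11, week 3: 5, week 4: 5, week 5: 0.
Peak is 23.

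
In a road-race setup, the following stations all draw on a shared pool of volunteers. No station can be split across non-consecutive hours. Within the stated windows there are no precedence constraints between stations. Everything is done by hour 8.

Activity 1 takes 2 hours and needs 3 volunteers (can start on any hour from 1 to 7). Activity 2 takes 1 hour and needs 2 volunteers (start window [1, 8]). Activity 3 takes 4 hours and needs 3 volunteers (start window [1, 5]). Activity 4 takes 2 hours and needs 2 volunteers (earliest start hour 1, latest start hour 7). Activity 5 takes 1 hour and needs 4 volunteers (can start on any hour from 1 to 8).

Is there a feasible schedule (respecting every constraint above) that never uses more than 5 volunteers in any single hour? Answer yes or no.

yes

Schedule Activity 1@1, Activity 2@1, Activity 3@3, Activity 4@2, Activity 5@7: h1:5  h2:5  h3:5  h4:3  h5:3  h6:3  h7:4  h8:0 — peak 5 ≤ 5.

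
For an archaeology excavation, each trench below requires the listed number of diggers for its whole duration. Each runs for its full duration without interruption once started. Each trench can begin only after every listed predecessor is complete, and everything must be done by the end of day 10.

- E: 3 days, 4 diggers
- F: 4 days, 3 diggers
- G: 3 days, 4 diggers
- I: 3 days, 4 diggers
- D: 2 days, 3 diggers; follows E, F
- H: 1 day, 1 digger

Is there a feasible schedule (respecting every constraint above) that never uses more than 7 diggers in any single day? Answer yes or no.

Schedule E@1, F@1, G@4, I@7, D@5, H@7: d1:7  d2:7  d3:7  d4:7  d5:7  d6:7  d7:5  d8:4  d9:4  d10:0 — peak 7 ≤ 7.

yes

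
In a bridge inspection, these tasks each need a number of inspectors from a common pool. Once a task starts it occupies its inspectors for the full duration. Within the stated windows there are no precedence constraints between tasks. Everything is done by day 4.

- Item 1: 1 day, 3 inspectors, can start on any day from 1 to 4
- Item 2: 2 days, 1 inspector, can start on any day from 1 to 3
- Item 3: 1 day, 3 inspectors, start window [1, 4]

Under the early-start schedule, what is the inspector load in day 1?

7

At early start, day 1 has: Item 1, Item 2, Item 3.
Demand: 3 + 1 + 3 = 7.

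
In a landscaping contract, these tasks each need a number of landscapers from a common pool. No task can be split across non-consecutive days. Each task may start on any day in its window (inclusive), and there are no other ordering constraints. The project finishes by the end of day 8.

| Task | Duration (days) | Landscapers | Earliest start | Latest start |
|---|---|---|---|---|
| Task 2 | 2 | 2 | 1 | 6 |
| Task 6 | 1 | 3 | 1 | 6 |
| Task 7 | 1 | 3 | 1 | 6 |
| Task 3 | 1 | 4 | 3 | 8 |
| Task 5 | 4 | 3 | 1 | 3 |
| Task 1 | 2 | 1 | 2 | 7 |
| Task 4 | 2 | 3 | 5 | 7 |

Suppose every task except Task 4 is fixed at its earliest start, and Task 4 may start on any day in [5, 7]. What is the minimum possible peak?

Task 4@5: d1:11  d2:6  d3:8  d4:3  d5:3  d6:3  d7:0  d8:0 → peak 11
Task 4@6: d1:11  d2:6  d3:8  d4:3  d5:0  d6:3  d7:3  d8:0 → peak 11
Task 4@7: d1:11  d2:6  d3:8  d4:3  d5:0  d6:0  d7:3  d8:3 → peak 11
Best is Task 4@5, peak 11.

11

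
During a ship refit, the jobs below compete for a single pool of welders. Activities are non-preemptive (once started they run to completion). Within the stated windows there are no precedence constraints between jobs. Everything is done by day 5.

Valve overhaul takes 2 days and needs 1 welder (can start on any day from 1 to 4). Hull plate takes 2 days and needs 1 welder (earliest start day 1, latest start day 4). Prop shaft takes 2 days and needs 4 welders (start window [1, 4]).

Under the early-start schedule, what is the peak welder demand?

Early-start schedule: Valve overhaul@1, Hull plate@1, Prop shaft@1.
Load per day: day 1: 6, day 2: 6, day 3: 0, day 4: 0, day 5: 0.
Peak is 6.

6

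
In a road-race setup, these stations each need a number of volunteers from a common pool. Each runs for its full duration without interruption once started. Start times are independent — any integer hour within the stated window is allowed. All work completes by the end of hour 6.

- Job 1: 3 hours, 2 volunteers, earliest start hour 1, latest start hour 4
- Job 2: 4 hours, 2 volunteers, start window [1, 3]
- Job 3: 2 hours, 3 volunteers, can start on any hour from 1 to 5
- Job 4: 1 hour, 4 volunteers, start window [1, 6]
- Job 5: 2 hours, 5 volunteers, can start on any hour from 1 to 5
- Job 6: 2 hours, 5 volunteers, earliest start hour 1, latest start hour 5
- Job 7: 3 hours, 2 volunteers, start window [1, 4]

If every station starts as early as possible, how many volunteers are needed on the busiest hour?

Early-start schedule: Job 1@1, Job 2@1, Job 3@1, Job 4@1, Job 5@1, Job 6@1, Job 7@1.
Load per hour: hour 1: 23, hour 2: 19, hour 3: 6, hour 4: 2, hour 5: 0, hour 6: 0.
Peak is 23.

23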